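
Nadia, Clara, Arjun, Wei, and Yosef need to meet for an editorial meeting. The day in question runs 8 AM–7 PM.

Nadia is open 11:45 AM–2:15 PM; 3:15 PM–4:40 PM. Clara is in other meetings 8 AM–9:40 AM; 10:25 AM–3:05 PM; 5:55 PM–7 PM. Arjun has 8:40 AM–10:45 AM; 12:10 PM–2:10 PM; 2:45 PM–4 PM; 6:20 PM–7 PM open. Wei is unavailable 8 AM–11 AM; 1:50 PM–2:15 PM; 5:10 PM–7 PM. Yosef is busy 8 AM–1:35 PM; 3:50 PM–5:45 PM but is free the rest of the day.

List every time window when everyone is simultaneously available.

15:15-15:50

Nadia free: 11:45-14:15, 15:15-16:40.
Clara free: 09:40-10:25, 15:05-17:55 (invert busy blocks within the working day).
Arjun free: 08:40-10:45, 12:10-14:10, 14:45-16:00, 18:20-19:00.
Wei free: 11:00-13:50, 14:15-17:10 (invert busy blocks within the working day).
Yosef free: 13:35-15:50, 17:45-19:00 (invert busy blocks within the working day).
Nadia ∩ Clara: 15:15-16:40.
Nadia ∩ Clara ∩ Arjun: 15:15-16:00.
Nadia ∩ Clara ∩ Arjun ∩ Wei: 15:15-16:00.
Nadia ∩ Clara ∩ Arjun ∩ Wei ∩ Yosef: 15:15-15:50.
Those are the intersection windows.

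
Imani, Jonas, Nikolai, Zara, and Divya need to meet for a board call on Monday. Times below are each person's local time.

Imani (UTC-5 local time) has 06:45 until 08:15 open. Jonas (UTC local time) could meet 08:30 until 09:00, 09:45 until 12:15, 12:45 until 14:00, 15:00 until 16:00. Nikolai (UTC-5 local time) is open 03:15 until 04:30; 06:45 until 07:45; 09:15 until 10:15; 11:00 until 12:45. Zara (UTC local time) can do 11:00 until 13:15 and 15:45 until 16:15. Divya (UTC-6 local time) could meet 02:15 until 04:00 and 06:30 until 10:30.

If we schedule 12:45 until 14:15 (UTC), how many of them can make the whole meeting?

1

Imani in UTC: 11:45-13:15 (add 5h to convert from UTC-5).
Jonas in UTC: 08:30-09:00, 09:45-12:15, 12:45-14:00, 15:00-16:00.
Nikolai in UTC: 08:15-09:30, 11:45-12:45, 14:15-15:15, 16:00-17:45 (add 5h to convert from UTC-5).
Zara in UTC: 11:00-13:15, 15:45-16:15.
Divya in UTC: 08:15-10:00, 12:30-16:30 (add 6h to convert from UTC-6).
Divya can make the full 12:45-14:15 slot — that's 1.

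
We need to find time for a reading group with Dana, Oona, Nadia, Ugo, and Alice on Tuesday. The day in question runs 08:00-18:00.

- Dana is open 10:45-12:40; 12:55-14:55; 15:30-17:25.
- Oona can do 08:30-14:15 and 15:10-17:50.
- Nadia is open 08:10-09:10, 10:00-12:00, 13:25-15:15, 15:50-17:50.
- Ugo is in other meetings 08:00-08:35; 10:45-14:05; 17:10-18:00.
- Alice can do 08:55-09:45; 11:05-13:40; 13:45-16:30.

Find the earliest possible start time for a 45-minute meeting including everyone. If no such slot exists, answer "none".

none

Dana free: 10:45-12:40, 12:55-14:55, 15:30-17:25.
Oona free: 08:30-14:15, 15:10-17:50.
Nadia free: 08:10-09:10, 10:00-12:00, 13:25-15:15, 15:50-17:50.
Ugo free: 08:35-10:45, 14:05-17:10 (invert busy blocks within the working day).
Alice free: 08:55-09:45, 11:05-13:40, 13:45-16:30.
Dana ∩ Oona: 10:45-12:40, 12:55-14:15, 15:30-17:25.
Dana ∩ Oona ∩ Nadia: 10:45-12:00, 13:25-14:15, 15:50-17:25.
Dana ∩ Oona ∩ Nadia ∩ Ugo: 14:05-14:15, 15:50-17:10.
Dana ∩ Oona ∩ Nadia ∩ Ugo ∩ Alice: 14:05-14:15, 15:50-16:30.
No common window is at least 45 minutes long.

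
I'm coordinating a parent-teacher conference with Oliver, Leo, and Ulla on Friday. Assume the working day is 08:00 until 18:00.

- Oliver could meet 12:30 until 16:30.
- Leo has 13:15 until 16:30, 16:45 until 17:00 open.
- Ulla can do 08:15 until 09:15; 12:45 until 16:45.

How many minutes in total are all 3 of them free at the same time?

Oliver ∩ Leo: 13:15-16:30.
Oliver ∩ Leo ∩ Ulla: 13:15-16:30.
That's a single block of 195 minutes.

195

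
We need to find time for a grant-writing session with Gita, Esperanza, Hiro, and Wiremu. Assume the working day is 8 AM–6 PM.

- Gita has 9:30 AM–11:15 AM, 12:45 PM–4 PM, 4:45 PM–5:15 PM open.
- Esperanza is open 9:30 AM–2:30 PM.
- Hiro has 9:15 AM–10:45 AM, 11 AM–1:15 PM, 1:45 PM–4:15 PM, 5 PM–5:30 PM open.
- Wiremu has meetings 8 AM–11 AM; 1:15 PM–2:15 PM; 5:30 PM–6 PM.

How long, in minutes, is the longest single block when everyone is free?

Gita free: 09:30-11:15, 12:45-16:00, 16:45-17:15.
Esperanza free: 09:30-14:30.
Hiro free: 09:15-10:45, 11:00-13:15, 13:45-16:15, 17:00-17:30.
Wiremu free: 11:00-13:15, 14:15-17:30 (invert busy blocks within the working day).
Gita ∩ Esperanza: 09:30-11:15, 12:45-14:30.
Gita ∩ Esperanza ∩ Hiro: 09:30-10:45, 11:00-11:15, 12:45-13:15, 13:45-14:30.
Gita ∩ Esperanza ∩ Hiro ∩ Wiremu: 11:00-11:15, 12:45-13:15, 14:15-14:30.
The longest is 12:45-13:15 at 30 minutes.

30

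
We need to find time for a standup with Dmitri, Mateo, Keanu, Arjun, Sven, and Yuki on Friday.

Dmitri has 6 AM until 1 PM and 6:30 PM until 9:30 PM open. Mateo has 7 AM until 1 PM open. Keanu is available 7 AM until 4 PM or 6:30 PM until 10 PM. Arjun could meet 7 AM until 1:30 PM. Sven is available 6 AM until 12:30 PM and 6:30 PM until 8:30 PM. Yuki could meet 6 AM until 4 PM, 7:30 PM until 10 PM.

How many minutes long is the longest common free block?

Dmitri ∩ Mateo: 07:00-13:00.
Dmitri ∩ Mateo ∩ Keanu: 07:00-13:00.
Dmitri ∩ Mateo ∩ Keanu ∩ Arjun: 07:00-13:00.
Dmitri ∩ Mateo ∩ Keanu ∩ Arjun ∩ Sven: 07:00-12:30.
Dmitri ∩ Mateo ∩ Keanu ∩ Arjun ∩ Sven ∩ Yuki: 07:00-12:30.
Those are the intersection windows.
The longest is 07:00-12:30 at 330 minutes.

330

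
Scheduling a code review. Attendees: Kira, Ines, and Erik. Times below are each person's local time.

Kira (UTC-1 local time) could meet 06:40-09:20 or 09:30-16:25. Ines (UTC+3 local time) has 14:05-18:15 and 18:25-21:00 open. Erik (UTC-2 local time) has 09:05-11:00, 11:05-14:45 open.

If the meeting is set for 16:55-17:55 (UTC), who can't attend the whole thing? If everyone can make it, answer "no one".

Erik, Kira

Kira in UTC: 07:40-10:20, 10:30-17:25 (add 1h to convert from UTC-1).
Ines in UTC: 11:05-15:15, 15:25-18:00 (subtract 3h to convert from UTC+3).
Erik in UTC: 11:05-13:00, 13:05-16:45 (add 2h to convert from UTC-2).
Kira: not fully free for 16:55-17:55. Ines: free for 16:55-17:55. Erik: not fully free for 16:55-17:55.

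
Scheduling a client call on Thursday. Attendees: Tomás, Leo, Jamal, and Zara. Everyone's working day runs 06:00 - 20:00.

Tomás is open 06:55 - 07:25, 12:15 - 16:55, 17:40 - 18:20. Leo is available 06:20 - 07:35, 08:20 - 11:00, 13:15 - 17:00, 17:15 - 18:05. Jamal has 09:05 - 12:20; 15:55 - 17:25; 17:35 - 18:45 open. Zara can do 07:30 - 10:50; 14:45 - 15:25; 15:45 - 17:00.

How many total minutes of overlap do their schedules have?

Tomás ∩ Leo: 06:55-07:25, 13:15-16:55, 17:40-18:05.
Tomás ∩ Leo ∩ Jamal: 15:55-16:55, 17:40-18:05.
Tomás ∩ Leo ∩ Jamal ∩ Zara: 15:55-16:55.
That's a single block of 60 minutes.

60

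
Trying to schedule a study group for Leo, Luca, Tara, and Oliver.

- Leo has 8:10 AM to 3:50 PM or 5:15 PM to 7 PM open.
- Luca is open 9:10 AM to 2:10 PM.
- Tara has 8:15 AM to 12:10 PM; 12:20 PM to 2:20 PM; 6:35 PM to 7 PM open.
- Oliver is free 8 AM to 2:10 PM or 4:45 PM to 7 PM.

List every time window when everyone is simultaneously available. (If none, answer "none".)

Leo ∩ Luca: 09:10-14:10.
Leo ∩ Luca ∩ Tara: 09:10-12:10, 12:20-14:10.
Leo ∩ Luca ∩ Tara ∩ Oliver: 09:10-12:10, 12:20-14:10.

09:10-12:10, 12:20-14:10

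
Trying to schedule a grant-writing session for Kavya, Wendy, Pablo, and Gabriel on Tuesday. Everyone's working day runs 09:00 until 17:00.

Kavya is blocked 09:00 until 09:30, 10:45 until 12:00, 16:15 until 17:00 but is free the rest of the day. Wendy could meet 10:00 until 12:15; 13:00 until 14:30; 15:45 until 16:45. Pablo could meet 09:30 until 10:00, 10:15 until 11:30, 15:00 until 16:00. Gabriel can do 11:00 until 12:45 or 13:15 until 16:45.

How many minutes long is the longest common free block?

Kavya free: 09:30-10:45, 12:00-16:15 (invert busy blocks within the working day).
Wendy free: 10:00-12:15, 13:00-14:30, 15:45-16:45.
Pablo free: 09:30-10:00, 10:15-11:30, 15:00-16:00.
Gabriel free: 11:00-12:45, 13:15-16:45.
Kavya ∩ Wendy: 10:00-10:45, 12:00-12:15, 13:00-14:30, 15:45-16:15.
Kavya ∩ Wendy ∩ Pablo: 10:15-10:45, 15:45-16:00.
Kavya ∩ Wendy ∩ Pablo ∩ Gabriel: 15:45-16:00.
The longest is 15:45-16:00 at 15 minutes.

15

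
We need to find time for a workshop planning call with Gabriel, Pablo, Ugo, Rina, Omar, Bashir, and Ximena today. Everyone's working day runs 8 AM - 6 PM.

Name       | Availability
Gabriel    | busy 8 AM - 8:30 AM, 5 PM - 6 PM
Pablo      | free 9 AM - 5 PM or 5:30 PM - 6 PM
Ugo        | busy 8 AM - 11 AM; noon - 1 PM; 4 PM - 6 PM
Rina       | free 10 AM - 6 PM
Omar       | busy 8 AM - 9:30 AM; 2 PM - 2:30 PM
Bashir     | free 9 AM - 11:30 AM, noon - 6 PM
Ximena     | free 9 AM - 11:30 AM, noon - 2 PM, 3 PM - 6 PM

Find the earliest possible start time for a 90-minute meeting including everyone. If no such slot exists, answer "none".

Gabriel free: 08:30-17:00 (invert busy blocks within the working day).
Pablo free: 09:00-17:00, 17:30-18:00.
Ugo free: 11:00-12:00, 13:00-16:00 (invert busy blocks within the working day).
Rina free: 10:00-18:00.
Omar free: 09:30-14:00, 14:30-18:00 (invert busy blocks within the working day).
Bashir free: 09:00-11:30, 12:00-18:00.
Ximena free: 09:00-11:30, 12:00-14:00, 15:00-18:00.
Gabriel ∩ Pablo: 09:00-17:00.
Gabriel ∩ Pablo ∩ Ugo: 11:00-12:00, 13:00-16:00.
Gabriel ∩ Pablo ∩ Ugo ∩ Rina: 11:00-12:00, 13:00-16:00.
Gabriel ∩ Pablo ∩ Ugo ∩ Rina ∩ Omar: 11:00-12:00, 13:00-14:00, 14:30-16:00.
Gabriel ∩ Pablo ∩ Ugo ∩ Rina ∩ Omar ∩ Bashir: 11:00-11:30, 13:00-14:00, 14:30-16:00.
Gabriel ∩ Pablo ∩ Ugo ∩ Rina ∩ Omar ∩ Bashir ∩ Ximena: 11:00-11:30, 13:00-14:00, 15:00-16:00.
No common window is at least 90 minutes long.

none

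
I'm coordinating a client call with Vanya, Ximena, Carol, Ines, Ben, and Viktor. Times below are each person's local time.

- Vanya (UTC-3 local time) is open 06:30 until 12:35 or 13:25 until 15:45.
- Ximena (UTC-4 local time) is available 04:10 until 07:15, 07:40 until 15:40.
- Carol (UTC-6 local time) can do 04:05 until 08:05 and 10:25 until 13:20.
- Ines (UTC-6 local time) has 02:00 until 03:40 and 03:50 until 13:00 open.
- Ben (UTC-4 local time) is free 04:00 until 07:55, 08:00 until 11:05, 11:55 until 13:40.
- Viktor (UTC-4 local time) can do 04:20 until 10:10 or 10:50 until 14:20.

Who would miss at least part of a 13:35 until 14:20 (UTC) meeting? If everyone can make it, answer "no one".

Carol, Viktor

Vanya in UTC: 09:30-15:35, 16:25-18:45 (add 3h to convert from UTC-3).
Ximena in UTC: 08:10-11:15, 11:40-19:40 (add 4h to convert from UTC-4).
Carol in UTC: 10:05-14:05, 16:25-19:20 (add 6h to convert from UTC-6).
Ines in UTC: 08:00-09:40, 09:50-19:00 (add 6h to convert from UTC-6).
Ben in UTC: 08:00-11:55, 12:00-15:05, 15:55-17:40 (add 4h to convert from UTC-4).
Viktor in UTC: 08:20-14:10, 14:50-18:20 (add 4h to convert from UTC-4).
Vanya: free for 13:35-14:20. Ximena: free for 13:35-14:20. Carol: not fully free for 13:35-14:20. Ines: free for 13:35-14:20. Ben: free for 13:35-14:20. Viktor: not fully free for 13:35-14:20.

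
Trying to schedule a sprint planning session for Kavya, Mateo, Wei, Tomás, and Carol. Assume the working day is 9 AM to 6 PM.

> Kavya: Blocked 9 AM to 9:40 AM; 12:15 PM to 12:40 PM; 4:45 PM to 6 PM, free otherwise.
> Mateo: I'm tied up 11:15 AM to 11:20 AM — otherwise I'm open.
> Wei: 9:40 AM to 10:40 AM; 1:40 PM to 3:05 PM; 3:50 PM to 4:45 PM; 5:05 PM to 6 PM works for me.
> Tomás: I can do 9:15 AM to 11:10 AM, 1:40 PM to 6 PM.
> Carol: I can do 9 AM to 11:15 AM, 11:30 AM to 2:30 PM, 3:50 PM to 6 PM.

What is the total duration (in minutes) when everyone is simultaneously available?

165

Kavya free: 09:40-12:15, 12:40-16:45 (invert busy blocks within the working day).
Mateo free: 09:00-11:15, 11:20-18:00 (invert busy blocks within the working day).
Wei free: 09:40-10:40, 13:40-15:05, 15:50-16:45, 17:05-18:00.
Tomás free: 09:15-11:10, 13:40-18:00.
Carol free: 09:00-11:15, 11:30-14:30, 15:50-18:00.
Kavya ∩ Mateo: 09:40-11:15, 11:20-12:15, 12:40-16:45.
Kavya ∩ Mateo ∩ Wei: 09:40-10:40, 13:40-15:05, 15:50-16:45.
Kavya ∩ Mateo ∩ Wei ∩ Tomás: 09:40-10:40, 13:40-15:05, 15:50-16:45.
Kavya ∩ Mateo ∩ Wei ∩ Tomás ∩ Carol: 09:40-10:40, 13:40-14:30, 15:50-16:45.
Those are the intersection windows.
Summing the common windows: 60 + 50 + 55 = 165 minutes.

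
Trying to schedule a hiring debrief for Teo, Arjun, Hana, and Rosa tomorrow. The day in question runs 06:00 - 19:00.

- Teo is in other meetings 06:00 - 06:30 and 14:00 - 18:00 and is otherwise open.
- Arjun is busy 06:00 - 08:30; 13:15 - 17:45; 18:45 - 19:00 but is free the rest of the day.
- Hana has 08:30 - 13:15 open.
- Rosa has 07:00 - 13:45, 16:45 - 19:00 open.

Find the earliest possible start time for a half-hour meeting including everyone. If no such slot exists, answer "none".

Teo free: 06:30-14:00, 18:00-19:00 (invert busy blocks within the working day).
Arjun free: 08:30-13:15, 17:45-18:45 (invert busy blocks within the working day).
Hana free: 08:30-13:15.
Rosa free: 07:00-13:45, 16:45-19:00.
Teo ∩ Arjun: 08:30-13:15, 18:00-18:45.
Teo ∩ Arjun ∩ Hana: 08:30-13:15.
Teo ∩ Arjun ∩ Hana ∩ Rosa: 08:30-13:15.
The first common window of at least 30 minutes is 08:30-13:15, so the earliest start is 08:30.

08:30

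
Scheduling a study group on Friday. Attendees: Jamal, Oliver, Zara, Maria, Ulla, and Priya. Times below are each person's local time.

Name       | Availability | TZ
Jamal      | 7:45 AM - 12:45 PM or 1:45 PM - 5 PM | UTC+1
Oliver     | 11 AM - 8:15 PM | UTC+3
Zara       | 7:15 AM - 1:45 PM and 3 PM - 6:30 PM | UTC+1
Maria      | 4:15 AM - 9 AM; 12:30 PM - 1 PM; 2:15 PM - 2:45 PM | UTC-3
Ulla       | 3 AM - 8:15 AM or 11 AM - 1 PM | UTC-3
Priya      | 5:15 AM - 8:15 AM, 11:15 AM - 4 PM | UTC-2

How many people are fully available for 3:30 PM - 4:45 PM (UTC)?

3

Jamal in UTC: 06:45-11:45, 12:45-16:00 (subtract 1h to convert from UTC+1).
Oliver in UTC: 08:00-17:15 (subtract 3h to convert from UTC+3).
Zara in UTC: 06:15-12:45, 14:00-17:30 (subtract 1h to convert from UTC+1).
Maria in UTC: 07:15-12:00, 15:30-16:00, 17:15-17:45 (add 3h to convert from UTC-3).
Ulla in UTC: 06:00-11:15, 14:00-16:00 (add 3h to convert from UTC-3).
Priya in UTC: 07:15-10:15, 13:15-18:00 (add 2h to convert from UTC-2).
Oliver, Zara, and Priya can make the full 15:30-16:45 slot — that's 3.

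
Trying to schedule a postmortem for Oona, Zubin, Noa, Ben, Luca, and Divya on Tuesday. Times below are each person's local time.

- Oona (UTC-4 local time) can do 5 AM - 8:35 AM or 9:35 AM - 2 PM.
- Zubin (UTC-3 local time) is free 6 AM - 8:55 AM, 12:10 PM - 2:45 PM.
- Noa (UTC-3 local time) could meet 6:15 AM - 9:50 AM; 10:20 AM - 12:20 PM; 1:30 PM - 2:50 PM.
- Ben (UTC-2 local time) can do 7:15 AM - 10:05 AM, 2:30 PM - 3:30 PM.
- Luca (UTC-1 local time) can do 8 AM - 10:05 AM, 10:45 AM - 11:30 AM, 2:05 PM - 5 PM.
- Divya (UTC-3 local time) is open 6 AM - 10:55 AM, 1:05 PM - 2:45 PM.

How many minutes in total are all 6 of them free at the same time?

Oona in UTC: 09:00-12:35, 13:35-18:00 (add 4h to convert from UTC-4).
Zubin in UTC: 09:00-11:55, 15:10-17:45 (add 3h to convert from UTC-3).
Noa in UTC: 09:15-12:50, 13:20-15:20, 16:30-17:50 (add 3h to convert from UTC-3).
Ben in UTC: 09:15-12:05, 16:30-17:30 (add 2h to convert from UTC-2).
Luca in UTC: 09:00-11:05, 11:45-12:30, 15:05-18:00 (add 1h to convert from UTC-1).
Divya in UTC: 09:00-13:55, 16:05-17:45 (add 3h to convert from UTC-3).
Oona ∩ Zubin: 09:00-11:55, 15:10-17:45.
Oona ∩ Zubin ∩ Noa: 09:15-11:55, 15:10-15:20, 16:30-17:45.
Oona ∩ Zubin ∩ Noa ∩ Ben: 09:15-11:55, 16:30-17:30.
Oona ∩ Zubin ∩ Noa ∩ Ben ∩ Luca: 09:15-11:05, 11:45-11:55, 16:30-17:30.
Oona ∩ Zubin ∩ Noa ∩ Ben ∩ Luca ∩ Divya: 09:15-11:05, 11:45-11:55, 16:30-17:30.
Summing the common windows: 110 + 10 + 60 = 180 minutes.

180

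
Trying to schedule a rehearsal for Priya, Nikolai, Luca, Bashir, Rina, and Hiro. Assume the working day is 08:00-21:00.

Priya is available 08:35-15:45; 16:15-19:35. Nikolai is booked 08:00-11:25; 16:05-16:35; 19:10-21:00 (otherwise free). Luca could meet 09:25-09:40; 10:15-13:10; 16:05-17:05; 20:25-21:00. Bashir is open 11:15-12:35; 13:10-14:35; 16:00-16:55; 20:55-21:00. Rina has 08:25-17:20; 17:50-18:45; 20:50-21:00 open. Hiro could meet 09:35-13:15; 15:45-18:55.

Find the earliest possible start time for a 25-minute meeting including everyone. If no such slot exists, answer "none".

11:25

Priya free: 08:35-15:45, 16:15-19:35.
Nikolai free: 11:25-16:05, 16:35-19:10 (invert busy blocks within the working day).
Luca free: 09:25-09:40, 10:15-13:10, 16:05-17:05, 20:25-21:00.
Bashir free: 11:15-12:35, 13:10-14:35, 16:00-16:55, 20:55-21:00.
Rina free: 08:25-17:20, 17:50-18:45, 20:50-21:00.
Hiro free: 09:35-13:15, 15:45-18:55.
Priya ∩ Nikolai: 11:25-15:45, 16:35-19:10.
Priya ∩ Nikolai ∩ Luca: 11:25-13:10, 16:35-17:05.
Priya ∩ Nikolai ∩ Luca ∩ Bashir: 11:25-12:35, 16:35-16:55.
Priya ∩ Nikolai ∩ Luca ∩ Bashir ∩ Rina: 11:25-12:35, 16:35-16:55.
Priya ∩ Nikolai ∩ Luca ∩ Bashir ∩ Rina ∩ Hiro: 11:25-12:35, 16:35-16:55.
The first common window of at least 25 minutes is 11:25-12:35, so the earliest start is 11:25.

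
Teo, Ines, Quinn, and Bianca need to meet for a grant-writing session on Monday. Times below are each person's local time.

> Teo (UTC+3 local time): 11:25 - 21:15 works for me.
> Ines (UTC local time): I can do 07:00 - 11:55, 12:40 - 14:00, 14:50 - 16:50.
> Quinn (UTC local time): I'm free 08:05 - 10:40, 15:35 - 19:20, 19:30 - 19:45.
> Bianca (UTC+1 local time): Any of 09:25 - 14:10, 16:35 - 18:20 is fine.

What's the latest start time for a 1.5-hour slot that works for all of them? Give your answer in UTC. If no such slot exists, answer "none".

Teo in UTC: 08:25-18:15 (subtract 3h to convert from UTC+3).
Ines in UTC: 07:00-11:55, 12:40-14:00, 14:50-16:50.
Quinn in UTC: 08:05-10:40, 15:35-19:20, 19:30-19:45.
Bianca in UTC: 08:25-13:10, 15:35-17:20 (subtract 1h to convert from UTC+1).
Teo ∩ Ines: 08:25-11:55, 12:40-14:00, 14:50-16:50.
Teo ∩ Ines ∩ Quinn: 08:25-10:40, 15:35-16:50.
Teo ∩ Ines ∩ Quinn ∩ Bianca: 08:25-10:40, 15:35-16:50.
The last common window of at least 90 minutes is 08:25-10:40; a 90-minute meeting can start as late as 09:10 and still end by 10:40.

09:10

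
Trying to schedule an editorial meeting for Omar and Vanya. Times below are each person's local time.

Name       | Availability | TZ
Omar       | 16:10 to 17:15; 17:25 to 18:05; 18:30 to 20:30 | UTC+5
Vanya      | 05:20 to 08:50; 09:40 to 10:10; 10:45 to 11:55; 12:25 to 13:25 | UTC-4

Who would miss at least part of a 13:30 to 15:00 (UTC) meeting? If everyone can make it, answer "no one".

Omar in UTC: 11:10-12:15, 12:25-13:05, 13:30-15:30 (subtract 5h to convert from UTC+5).
Vanya in UTC: 09:20-12:50, 13:40-14:10, 14:45-15:55, 16:25-17:25 (add 4h to convert from UTC-4).
Omar: free for 13:30-15:00. Vanya: not fully free for 13:30-15:00.

Vanya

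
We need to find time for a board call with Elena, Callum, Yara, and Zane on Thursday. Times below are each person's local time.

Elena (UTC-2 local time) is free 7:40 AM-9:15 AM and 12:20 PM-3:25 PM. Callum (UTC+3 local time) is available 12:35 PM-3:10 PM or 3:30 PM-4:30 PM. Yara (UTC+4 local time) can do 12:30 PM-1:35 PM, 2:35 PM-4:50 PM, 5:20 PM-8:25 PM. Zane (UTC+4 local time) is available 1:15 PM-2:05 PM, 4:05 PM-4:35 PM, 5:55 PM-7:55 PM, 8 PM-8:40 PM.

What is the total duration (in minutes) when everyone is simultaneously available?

Elena in UTC: 09:40-11:15, 14:20-17:25 (add 2h to convert from UTC-2).
Callum in UTC: 09:35-12:10, 12:30-13:30 (subtract 3h to convert from UTC+3).
Yara in UTC: 08:30-09:35, 10:35-12:50, 13:20-16:25 (subtract 4h to convert from UTC+4).
Zane in UTC: 09:15-10:05, 12:05-12:35, 13:55-15:55, 16:00-16:40 (subtract 4h to convert from UTC+4).
Elena ∩ Callum: 09:40-11:15.
Elena ∩ Callum ∩ Yara: 10:35-11:15.
Elena ∩ Callum ∩ Yara ∩ Zane: ∅.
There is no time when everyone is free.
There is no common window, so the total is 0 minutes.

0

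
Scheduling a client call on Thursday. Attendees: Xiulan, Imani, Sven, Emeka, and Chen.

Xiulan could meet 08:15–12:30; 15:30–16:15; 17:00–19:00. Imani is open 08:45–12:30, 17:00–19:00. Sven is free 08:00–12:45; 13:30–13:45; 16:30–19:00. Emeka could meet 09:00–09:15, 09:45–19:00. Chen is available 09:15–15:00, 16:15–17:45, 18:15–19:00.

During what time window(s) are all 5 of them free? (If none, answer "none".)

09:45-12:30, 17:00-17:45, 18:15-19:00

Xiulan ∩ Imani: 08:45-12:30, 17:00-19:00.
Xiulan ∩ Imani ∩ Sven: 08:45-12:30, 17:00-19:00.
Xiulan ∩ Imani ∩ Sven ∩ Emeka: 09:00-09:15, 09:45-12:30, 17:00-19:00.
Xiulan ∩ Imani ∩ Sven ∩ Emeka ∩ Chen: 09:45-12:30, 17:00-17:45, 18:15-19:00.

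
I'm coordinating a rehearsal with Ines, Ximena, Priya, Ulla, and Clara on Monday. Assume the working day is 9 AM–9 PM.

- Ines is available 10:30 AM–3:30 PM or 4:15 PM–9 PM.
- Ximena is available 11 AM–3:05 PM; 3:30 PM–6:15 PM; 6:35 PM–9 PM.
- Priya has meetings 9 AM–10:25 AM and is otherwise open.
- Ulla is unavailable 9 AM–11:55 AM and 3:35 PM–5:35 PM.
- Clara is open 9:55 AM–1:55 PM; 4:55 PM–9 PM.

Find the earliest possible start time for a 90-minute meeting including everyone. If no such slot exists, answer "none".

Ines free: 10:30-15:30, 16:15-21:00.
Ximena free: 11:00-15:05, 15:30-18:15, 18:35-21:00.
Priya free: 10:25-21:00 (invert busy blocks within the working day).
Ulla free: 11:55-15:35, 17:35-21:00 (invert busy blocks within the working day).
Clara free: 09:55-13:55, 16:55-21:00.
Ines ∩ Ximena: 11:00-15:05, 16:15-18:15, 18:35-21:00.
Ines ∩ Ximena ∩ Priya: 11:00-15:05, 16:15-18:15, 18:35-21:00.
Ines ∩ Ximena ∩ Priya ∩ Ulla: 11:55-15:05, 17:35-18:15, 18:35-21:00.
Ines ∩ Ximena ∩ Priya ∩ Ulla ∩ Clara: 11:55-13:55, 17:35-18:15, 18:35-21:00.
The first common window of at least 90 minutes is 11:55-13:55, so the earliest start is 11:55.

11:55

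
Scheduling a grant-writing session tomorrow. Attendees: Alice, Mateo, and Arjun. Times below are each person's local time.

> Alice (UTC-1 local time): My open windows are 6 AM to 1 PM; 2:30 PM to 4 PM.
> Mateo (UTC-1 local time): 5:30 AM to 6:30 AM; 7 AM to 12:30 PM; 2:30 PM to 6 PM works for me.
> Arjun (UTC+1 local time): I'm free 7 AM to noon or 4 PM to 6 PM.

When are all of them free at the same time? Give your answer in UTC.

07:00-07:30, 08:00-11:00, 15:30-17:00

Alice in UTC: 07:00-14:00, 15:30-17:00 (add 1h to convert from UTC-1).
Mateo in UTC: 06:30-07:30, 08:00-13:30, 15:30-19:00 (add 1h to convert from UTC-1).
Arjun in UTC: 06:00-11:00, 15:00-17:00 (subtract 1h to convert from UTC+1).
Alice ∩ Mateo: 07:00-07:30, 08:00-13:30, 15:30-17:00.
Alice ∩ Mateo ∩ Arjun: 07:00-07:30, 08:00-11:00, 15:30-17:00.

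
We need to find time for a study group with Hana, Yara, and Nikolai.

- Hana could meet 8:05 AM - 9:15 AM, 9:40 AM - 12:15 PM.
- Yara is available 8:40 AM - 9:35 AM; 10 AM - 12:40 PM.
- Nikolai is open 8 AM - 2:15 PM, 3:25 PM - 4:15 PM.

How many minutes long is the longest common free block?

Hana ∩ Yara: 08:40-09:15, 10:00-12:15.
Hana ∩ Yara ∩ Nikolai: 08:40-09:15, 10:00-12:15.
The longest is 10:00-12:15 at 135 minutes.

135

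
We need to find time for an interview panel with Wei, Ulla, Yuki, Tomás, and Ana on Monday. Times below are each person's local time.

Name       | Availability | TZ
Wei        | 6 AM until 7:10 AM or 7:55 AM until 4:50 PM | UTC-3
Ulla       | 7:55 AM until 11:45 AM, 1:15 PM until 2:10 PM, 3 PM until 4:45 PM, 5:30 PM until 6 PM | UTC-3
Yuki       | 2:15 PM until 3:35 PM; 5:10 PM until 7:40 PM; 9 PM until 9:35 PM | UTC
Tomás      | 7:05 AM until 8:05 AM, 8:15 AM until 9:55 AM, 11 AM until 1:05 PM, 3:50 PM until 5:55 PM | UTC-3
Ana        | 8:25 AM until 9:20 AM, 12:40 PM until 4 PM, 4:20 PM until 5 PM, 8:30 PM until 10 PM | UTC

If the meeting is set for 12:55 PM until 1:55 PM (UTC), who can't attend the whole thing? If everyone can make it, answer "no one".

Tomás, Yuki

Wei in UTC: 09:00-10:10, 10:55-19:50 (add 3h to convert from UTC-3).
Ulla in UTC: 10:55-14:45, 16:15-17:10, 18:00-19:45, 20:30-21:00 (add 3h to convert from UTC-3).
Yuki in UTC: 14:15-15:35, 17:10-19:40, 21:00-21:35.
Tomás in UTC: 10:05-11:05, 11:15-12:55, 14:00-16:05, 18:50-20:55 (add 3h to convert from UTC-3).
Ana in UTC: 08:25-09:20, 12:40-16:00, 16:20-17:00, 20:30-22:00.
Wei: free for 12:55-13:55. Ulla: free for 12:55-13:55. Yuki: not fully free for 12:55-13:55. Tomás: not fully free for 12:55-13:55. Ana: free for 12:55-13:55.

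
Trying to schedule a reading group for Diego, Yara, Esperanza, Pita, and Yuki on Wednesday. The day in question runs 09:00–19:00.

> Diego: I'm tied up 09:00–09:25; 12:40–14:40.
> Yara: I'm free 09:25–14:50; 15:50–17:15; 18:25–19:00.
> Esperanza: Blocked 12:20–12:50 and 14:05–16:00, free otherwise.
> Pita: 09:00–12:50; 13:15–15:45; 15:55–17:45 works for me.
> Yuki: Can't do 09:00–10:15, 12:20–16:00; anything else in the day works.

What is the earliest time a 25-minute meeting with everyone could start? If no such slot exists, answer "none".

Diego free: 09:25-12:40, 14:40-19:00 (invert busy blocks within the working day).
Yara free: 09:25-14:50, 15:50-17:15, 18:25-19:00.
Esperanza free: 09:00-12:20, 12:50-14:05, 16:00-19:00 (invert busy blocks within the working day).
Pita free: 09:00-12:50, 13:15-15:45, 15:55-17:45.
Yuki free: 10:15-12:20, 16:00-19:00 (invert busy blocks within the working day).
Diego ∩ Yara: 09:25-12:40, 14:40-14:50, 15:50-17:15, 18:25-19:00.
Diego ∩ Yara ∩ Esperanza: 09:25-12:20, 16:00-17:15, 18:25-19:00.
Diego ∩ Yara ∩ Esperanza ∩ Pita: 09:25-12:20, 16:00-17:15.
Diego ∩ Yara ∩ Esperanza ∩ Pita ∩ Yuki: 10:15-12:20, 16:00-17:15.
Those are the intersection windows.
The first common window of at least 25 minutes is 10:15-12:20, so the earliest start is 10:15.

10:15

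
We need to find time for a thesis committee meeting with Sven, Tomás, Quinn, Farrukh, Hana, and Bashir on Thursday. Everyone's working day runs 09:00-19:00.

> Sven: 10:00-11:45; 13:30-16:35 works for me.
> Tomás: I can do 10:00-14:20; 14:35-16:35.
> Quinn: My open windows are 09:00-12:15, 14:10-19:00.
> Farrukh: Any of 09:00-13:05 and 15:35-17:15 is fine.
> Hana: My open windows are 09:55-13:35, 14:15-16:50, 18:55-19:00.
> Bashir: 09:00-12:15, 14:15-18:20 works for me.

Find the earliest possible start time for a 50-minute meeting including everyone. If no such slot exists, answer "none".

10:00

Sven ∩ Tomás: 10:00-11:45, 13:30-14:20, 14:35-16:35.
Sven ∩ Tomás ∩ Quinn: 10:00-11:45, 14:10-14:20, 14:35-16:35.
Sven ∩ Tomás ∩ Quinn ∩ Farrukh: 10:00-11:45, 15:35-16:35.
Sven ∩ Tomás ∩ Quinn ∩ Farrukh ∩ Hana: 10:00-11:45, 15:35-16:35.
Sven ∩ Tomás ∩ Quinn ∩ Farrukh ∩ Hana ∩ Bashir: 10:00-11:45, 15:35-16:35.
Those are the intersection windows.
The first common window of at least 50 minutes is 10:00-11:45, so the earliest start is 10:00.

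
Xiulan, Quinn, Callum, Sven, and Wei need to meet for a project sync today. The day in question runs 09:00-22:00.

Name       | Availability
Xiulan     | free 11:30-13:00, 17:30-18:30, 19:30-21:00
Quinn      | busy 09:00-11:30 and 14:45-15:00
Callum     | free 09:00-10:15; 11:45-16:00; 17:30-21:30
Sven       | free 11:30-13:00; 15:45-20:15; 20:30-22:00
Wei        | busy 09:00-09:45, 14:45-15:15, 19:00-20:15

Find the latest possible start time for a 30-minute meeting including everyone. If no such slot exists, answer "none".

Xiulan free: 11:30-13:00, 17:30-18:30, 19:30-21:00.
Quinn free: 11:30-14:45, 15:00-22:00 (invert busy blocks within the working day).
Callum free: 09:00-10:15, 11:45-16:00, 17:30-21:30.
Sven free: 11:30-13:00, 15:45-20:15, 20:30-22:00.
Wei free: 09:45-14:45, 15:15-19:00, 20:15-22:00 (invert busy blocks within the working day).
Xiulan ∩ Quinn: 11:30-13:00, 17:30-18:30, 19:30-21:00.
Xiulan ∩ Quinn ∩ Callum: 11:45-13:00, 17:30-18:30, 19:30-21:00.
Xiulan ∩ Quinn ∩ Callum ∩ Sven: 11:45-13:00, 17:30-18:30, 19:30-20:15, 20:30-21:00.
Xiulan ∩ Quinn ∩ Callum ∩ Sven ∩ Wei: 11:45-13:00, 17:30-18:30, 20:30-21:00.
The last common window of at least 30 minutes is 20:30-21:00; a 30-minute meeting can start as late as 20:30 and still end by 21:00.

20:30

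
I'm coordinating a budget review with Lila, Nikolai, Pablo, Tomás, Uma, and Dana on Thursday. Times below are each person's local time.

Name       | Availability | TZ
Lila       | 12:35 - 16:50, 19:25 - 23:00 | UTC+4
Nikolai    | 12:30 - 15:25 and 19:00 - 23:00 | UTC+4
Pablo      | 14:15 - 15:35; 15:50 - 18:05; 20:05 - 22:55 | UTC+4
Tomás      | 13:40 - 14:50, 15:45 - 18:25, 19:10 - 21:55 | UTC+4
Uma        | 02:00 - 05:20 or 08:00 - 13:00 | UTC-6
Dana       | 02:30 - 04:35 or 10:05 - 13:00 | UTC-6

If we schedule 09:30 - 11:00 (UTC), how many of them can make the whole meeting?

3

Lila in UTC: 08:35-12:50, 15:25-19:00 (subtract 4h to convert from UTC+4).
Nikolai in UTC: 08:30-11:25, 15:00-19:00 (subtract 4h to convert from UTC+4).
Pablo in UTC: 10:15-11:35, 11:50-14:05, 16:05-18:55 (subtract 4h to convert from UTC+4).
Tomás in UTC: 09:40-10:50, 11:45-14:25, 15:10-17:55 (subtract 4h to convert from UTC+4).
Uma in UTC: 08:00-11:20, 14:00-19:00 (add 6h to convert from UTC-6).
Dana in UTC: 08:30-10:35, 16:05-19:00 (add 6h to convert from UTC-6).
Lila, Nikolai, and Uma can make the full 09:30-11:00 slot — that's 3.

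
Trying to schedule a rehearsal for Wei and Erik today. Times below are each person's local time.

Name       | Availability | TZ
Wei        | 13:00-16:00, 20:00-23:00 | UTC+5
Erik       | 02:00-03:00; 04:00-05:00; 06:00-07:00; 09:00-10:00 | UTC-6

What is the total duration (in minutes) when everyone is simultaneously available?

180

Wei in UTC: 08:00-11:00, 15:00-18:00 (subtract 5h to convert from UTC+5).
Erik in UTC: 08:00-09:00, 10:00-11:00, 12:00-13:00, 15:00-16:00 (add 6h to convert from UTC-6).
Wei ∩ Erik: 08:00-09:00, 10:00-11:00, 15:00-16:00.
Those are the intersection windows.
Summing the common windows: 60 + 60 + 60 = 180 minutes.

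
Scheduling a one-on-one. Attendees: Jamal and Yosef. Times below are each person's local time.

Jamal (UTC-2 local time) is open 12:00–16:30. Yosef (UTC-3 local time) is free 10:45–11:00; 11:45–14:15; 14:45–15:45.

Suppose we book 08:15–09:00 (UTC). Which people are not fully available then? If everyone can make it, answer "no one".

Jamal in UTC: 14:00-18:30 (add 2h to convert from UTC-2).
Yosef in UTC: 13:45-14:00, 14:45-17:15, 17:45-18:45 (add 3h to convert from UTC-3).
Jamal: not fully free for 08:15-09:00. Yosef: not fully free for 08:15-09:00.

Jamal, Yosef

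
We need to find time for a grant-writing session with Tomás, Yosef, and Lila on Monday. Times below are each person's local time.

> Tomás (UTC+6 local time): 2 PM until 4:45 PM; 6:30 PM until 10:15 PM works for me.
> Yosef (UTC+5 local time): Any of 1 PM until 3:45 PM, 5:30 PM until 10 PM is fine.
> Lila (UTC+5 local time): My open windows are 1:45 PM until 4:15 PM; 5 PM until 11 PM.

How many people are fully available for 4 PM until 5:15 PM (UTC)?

1

Tomás in UTC: 08:00-10:45, 12:30-16:15 (subtract 6h to convert from UTC+6).
Yosef in UTC: 08:00-10:45, 12:30-17:00 (subtract 5h to convert from UTC+5).
Lila in UTC: 08:45-11:15, 12:00-18:00 (subtract 5h to convert from UTC+5).
Lila can make the full 16:00-17:15 slot — that's 1.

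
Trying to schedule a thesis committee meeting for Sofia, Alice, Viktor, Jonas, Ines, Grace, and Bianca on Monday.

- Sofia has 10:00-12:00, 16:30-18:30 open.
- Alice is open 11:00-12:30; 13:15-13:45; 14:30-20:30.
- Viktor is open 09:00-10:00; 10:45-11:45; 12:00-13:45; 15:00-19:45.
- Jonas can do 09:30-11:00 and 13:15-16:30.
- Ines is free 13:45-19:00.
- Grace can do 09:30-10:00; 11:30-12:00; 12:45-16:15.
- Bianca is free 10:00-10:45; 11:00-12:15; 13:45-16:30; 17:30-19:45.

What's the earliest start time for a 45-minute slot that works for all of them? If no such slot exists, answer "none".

Sofia ∩ Alice: 11:00-12:00, 16:30-18:30.
Sofia ∩ Alice ∩ Viktor: 11:00-11:45, 16:30-18:30.
Sofia ∩ Alice ∩ Viktor ∩ Jonas: ∅.
Sofia ∩ Alice ∩ Viktor ∩ Jonas ∩ Ines: ∅.
Sofia ∩ Alice ∩ Viktor ∩ Jonas ∩ Ines ∩ Grace: ∅.
Sofia ∩ Alice ∩ Viktor ∩ Jonas ∩ Ines ∩ Grace ∩ Bianca: ∅.
There is no time when everyone is free.
No common window is at least 45 minutes long.

none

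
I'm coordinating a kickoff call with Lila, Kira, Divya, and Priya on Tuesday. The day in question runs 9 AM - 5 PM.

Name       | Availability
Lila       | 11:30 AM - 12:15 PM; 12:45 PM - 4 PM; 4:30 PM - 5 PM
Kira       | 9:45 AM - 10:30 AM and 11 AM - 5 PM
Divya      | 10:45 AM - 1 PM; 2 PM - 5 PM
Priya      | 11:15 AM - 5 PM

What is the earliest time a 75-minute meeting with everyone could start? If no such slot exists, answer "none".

Lila ∩ Kira: 11:30-12:15, 12:45-16:00, 16:30-17:00.
Lila ∩ Kira ∩ Divya: 11:30-12:15, 12:45-13:00, 14:00-16:00, 16:30-17:00.
Lila ∩ Kira ∩ Divya ∩ Priya: 11:30-12:15, 12:45-13:00, 14:00-16:00, 16:30-17:00.
The first common window of at least 75 minutes is 14:00-16:00, so the earliest start is 14:00.

14:00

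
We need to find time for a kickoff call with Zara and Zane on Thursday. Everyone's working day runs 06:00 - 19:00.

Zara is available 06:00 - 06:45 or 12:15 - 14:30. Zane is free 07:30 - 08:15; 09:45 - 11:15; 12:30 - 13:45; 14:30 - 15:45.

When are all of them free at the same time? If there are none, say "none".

12:30-13:45

Zara ∩ Zane: 12:30-13:45.
So the common availability across everyone is 12:30-13:45.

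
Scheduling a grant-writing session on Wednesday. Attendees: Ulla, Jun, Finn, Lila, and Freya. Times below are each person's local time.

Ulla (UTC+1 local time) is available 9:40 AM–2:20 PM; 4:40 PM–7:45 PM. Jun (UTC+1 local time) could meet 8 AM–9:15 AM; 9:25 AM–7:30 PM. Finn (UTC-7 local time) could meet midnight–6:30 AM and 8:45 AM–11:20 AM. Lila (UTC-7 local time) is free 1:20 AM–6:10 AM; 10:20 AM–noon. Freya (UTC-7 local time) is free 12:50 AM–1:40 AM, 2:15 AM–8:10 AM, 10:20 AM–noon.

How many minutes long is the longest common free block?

235

Ulla in UTC: 08:40-13:20, 15:40-18:45 (subtract 1h to convert from UTC+1).
Jun in UTC: 07:00-08:15, 08:25-18:30 (subtract 1h to convert from UTC+1).
Finn in UTC: 07:00-13:30, 15:45-18:20 (add 7h to convert from UTC-7).
Lila in UTC: 08:20-13:10, 17:20-19:00 (add 7h to convert from UTC-7).
Freya in UTC: 07:50-08:40, 09:15-15:10, 17:20-19:00 (add 7h to convert from UTC-7).
Ulla ∩ Jun: 08:40-13:20, 15:40-18:30.
Ulla ∩ Jun ∩ Finn: 08:40-13:20, 15:45-18:20.
Ulla ∩ Jun ∩ Finn ∩ Lila: 08:40-13:10, 17:20-18:20.
Ulla ∩ Jun ∩ Finn ∩ Lila ∩ Freya: 09:15-13:10, 17:20-18:20.
Those are the intersection windows.
The longest is 09:15-13:10 at 235 minutes.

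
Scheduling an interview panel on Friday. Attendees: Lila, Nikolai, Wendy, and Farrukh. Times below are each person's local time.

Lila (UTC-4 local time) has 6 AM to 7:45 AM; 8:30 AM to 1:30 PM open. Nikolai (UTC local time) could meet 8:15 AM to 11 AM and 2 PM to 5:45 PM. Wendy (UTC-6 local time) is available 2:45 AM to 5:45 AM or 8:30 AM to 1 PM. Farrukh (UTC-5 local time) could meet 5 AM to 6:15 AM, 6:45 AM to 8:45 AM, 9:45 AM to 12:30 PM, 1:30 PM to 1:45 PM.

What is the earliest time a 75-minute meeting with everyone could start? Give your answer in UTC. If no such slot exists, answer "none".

Lila in UTC: 10:00-11:45, 12:30-17:30 (add 4h to convert from UTC-4).
Nikolai in UTC: 08:15-11:00, 14:00-17:45.
Wendy in UTC: 08:45-11:45, 14:30-19:00 (add 6h to convert from UTC-6).
Farrukh in UTC: 10:00-11:15, 11:45-13:45, 14:45-17:30, 18:30-18:45 (add 5h to convert from UTC-5).
Lila ∩ Nikolai: 10:00-11:00, 14:00-17:30.
Lila ∩ Nikolai ∩ Wendy: 10:00-11:00, 14:30-17:30.
Lila ∩ Nikolai ∩ Wendy ∩ Farrukh: 10:00-11:00, 14:45-17:30.
The first common window of at least 75 minutes is 14:45-17:30, so the earliest start is 14:45.

14:45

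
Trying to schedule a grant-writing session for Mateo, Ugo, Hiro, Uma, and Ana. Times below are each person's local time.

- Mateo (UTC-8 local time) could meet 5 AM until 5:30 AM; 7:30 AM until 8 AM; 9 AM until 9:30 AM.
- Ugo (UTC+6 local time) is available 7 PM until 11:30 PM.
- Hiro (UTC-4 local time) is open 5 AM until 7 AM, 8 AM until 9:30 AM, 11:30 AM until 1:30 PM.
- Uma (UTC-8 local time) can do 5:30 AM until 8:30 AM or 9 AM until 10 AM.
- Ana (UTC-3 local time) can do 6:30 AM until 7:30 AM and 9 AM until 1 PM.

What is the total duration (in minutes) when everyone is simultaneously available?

Mateo in UTC: 13:00-13:30, 15:30-16:00, 17:00-17:30 (add 8h to convert from UTC-8).
Ugo in UTC: 13:00-17:30 (subtract 6h to convert from UTC+6).
Hiro in UTC: 09:00-11:00, 12:00-13:30, 15:30-17:30 (add 4h to convert from UTC-4).
Uma in UTC: 13:30-16:30, 17:00-18:00 (add 8h to convert from UTC-8).
Ana in UTC: 09:30-10:30, 12:00-16:00 (add 3h to convert from UTC-3).
Mateo ∩ Ugo: 13:00-13:30, 15:30-16:00, 17:00-17:30.
Mateo ∩ Ugo ∩ Hiro: 13:00-13:30, 15:30-16:00, 17:00-17:30.
Mateo ∩ Ugo ∩ Hiro ∩ Uma: 15:30-16:00, 17:00-17:30.
Mateo ∩ Ugo ∩ Hiro ∩ Uma ∩ Ana: 15:30-16:00.
So the common availability across everyone is 15:30-16:00.
That's a single block of 30 minutes.

30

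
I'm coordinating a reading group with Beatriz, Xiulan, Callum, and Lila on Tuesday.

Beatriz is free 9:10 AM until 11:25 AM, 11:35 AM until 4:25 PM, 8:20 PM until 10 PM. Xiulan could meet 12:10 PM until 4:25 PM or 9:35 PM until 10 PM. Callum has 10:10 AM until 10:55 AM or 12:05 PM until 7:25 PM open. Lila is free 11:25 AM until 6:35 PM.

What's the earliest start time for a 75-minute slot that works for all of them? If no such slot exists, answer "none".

Beatriz ∩ Xiulan: 12:10-16:25, 21:35-22:00.
Beatriz ∩ Xiulan ∩ Callum: 12:10-16:25.
Beatriz ∩ Xiulan ∩ Callum ∩ Lila: 12:10-16:25.
The first common window of at least 75 minutes is 12:10-16:25, so the earliest start is 12:10.

12:10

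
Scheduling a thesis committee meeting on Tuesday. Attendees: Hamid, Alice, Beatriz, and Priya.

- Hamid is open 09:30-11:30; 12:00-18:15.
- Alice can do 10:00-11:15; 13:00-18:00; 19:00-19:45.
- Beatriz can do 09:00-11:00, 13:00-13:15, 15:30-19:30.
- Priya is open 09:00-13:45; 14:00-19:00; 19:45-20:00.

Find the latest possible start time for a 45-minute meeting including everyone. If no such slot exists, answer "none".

17:15

Hamid ∩ Alice: 10:00-11:15, 13:00-18:00.
Hamid ∩ Alice ∩ Beatriz: 10:00-11:00, 13:00-13:15, 15:30-18:00.
Hamid ∩ Alice ∩ Beatriz ∩ Priya: 10:00-11:00, 13:00-13:15, 15:30-18:00.
So the common availability across everyone is 10:00-11:00, 13:00-13:15, 15:30-18:00.
The last common window of at least 45 minutes is 15:30-18:00; a 45-minute meeting can start as late as 17:15 and still end by 18:00.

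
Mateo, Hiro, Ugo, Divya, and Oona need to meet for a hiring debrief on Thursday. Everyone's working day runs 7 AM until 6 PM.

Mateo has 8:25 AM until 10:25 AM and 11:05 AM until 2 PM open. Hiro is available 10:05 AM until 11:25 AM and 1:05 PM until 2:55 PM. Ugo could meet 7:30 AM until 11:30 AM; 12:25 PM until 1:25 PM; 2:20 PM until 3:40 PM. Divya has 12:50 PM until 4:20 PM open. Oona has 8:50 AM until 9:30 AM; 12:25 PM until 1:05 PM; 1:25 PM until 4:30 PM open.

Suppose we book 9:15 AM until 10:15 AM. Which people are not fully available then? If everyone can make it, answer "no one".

Mateo: free for 09:15-10:15. Hiro: not fully free for 09:15-10:15. Ugo: free for 09:15-10:15. Divya: not fully free for 09:15-10:15. Oona: not fully free for 09:15-10:15.

Divya, Hiro, Oona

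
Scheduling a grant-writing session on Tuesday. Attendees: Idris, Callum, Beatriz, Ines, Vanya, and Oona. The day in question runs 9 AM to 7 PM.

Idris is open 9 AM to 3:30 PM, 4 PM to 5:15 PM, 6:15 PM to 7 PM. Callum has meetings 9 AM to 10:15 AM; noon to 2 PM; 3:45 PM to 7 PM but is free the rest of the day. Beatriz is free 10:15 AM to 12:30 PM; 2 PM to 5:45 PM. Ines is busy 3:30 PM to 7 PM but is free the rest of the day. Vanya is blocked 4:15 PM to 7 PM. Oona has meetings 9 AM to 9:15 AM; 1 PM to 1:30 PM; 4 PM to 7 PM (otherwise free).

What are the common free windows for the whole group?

Idris free: 09:00-15:30, 16:00-17:15, 18:15-19:00.
Callum free: 10:15-12:00, 14:00-15:45 (invert busy blocks within the working day).
Beatriz free: 10:15-12:30, 14:00-17:45.
Ines free: 09:00-15:30 (invert busy blocks within the working day).
Vanya free: 09:00-16:15 (invert busy blocks within the working day).
Oona free: 09:15-13:00, 13:30-16:00 (invert busy blocks within the working day).
Idris ∩ Callum: 10:15-12:00, 14:00-15:30.
Idris ∩ Callum ∩ Beatriz: 10:15-12:00, 14:00-15:30.
Idris ∩ Callum ∩ Beatriz ∩ Ines: 10:15-12:00, 14:00-15:30.
Idris ∩ Callum ∩ Beatriz ∩ Ines ∩ Vanya: 10:15-12:00, 14:00-15:30.
Idris ∩ Callum ∩ Beatriz ∩ Ines ∩ Vanya ∩ Oona: 10:15-12:00, 14:00-15:30.

10:15-12:00, 14:00-15:30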